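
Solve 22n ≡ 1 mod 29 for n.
Since 29 is prime, by Fermat 22^(-1) ≡ 22^{27} ≡ 4 mod 29. Verify: 22 × 4 = 88 ≡ 1 mod 29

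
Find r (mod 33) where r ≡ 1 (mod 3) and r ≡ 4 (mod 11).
M = 3 × 11 = 33. M₁ = 11, y₁ ≡ 2 (mod 3). M₂ = 3, y₂ ≡ 4 (mod 11). r = 1×11×2 + 4×3×4 ≡ 4 (mod 33)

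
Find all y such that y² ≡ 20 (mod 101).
The square roots of 20 mod 101 are 90 and 11. Verify: 90² = 8100 ≡ 20 (mod 101)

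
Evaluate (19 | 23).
(19/23) = 19^{11} mod 23 = -1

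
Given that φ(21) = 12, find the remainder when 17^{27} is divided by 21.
By Euler: 17^{12} ≡ 1 (mod 21) since gcd(17, 21) = 1. 27 = 2×12 + 3. So 17^{27} ≡ 17^{3} ≡ 20 (mod 21)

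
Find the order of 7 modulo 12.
Powers of 7 mod 12: 7^1≡7, 7^2≡1. Order = 2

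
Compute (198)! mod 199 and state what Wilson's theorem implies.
(198)! mod 199 = 198. Since this equals -1 (mod 199), Wilson confirms 199 is prime.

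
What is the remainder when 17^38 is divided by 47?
By repeated squaring (mod 47): 17^{1}≡17, 17^{2}≡7, 17^{4}≡2, 17^{8}≡4, 17^{16}≡16, 17^{32}≡21. Then 17^{38} = 17^{32+4+2} ≡ 21 × 2 × 7 ≡ 12 (mod 47)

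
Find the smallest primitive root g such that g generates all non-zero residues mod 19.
g = 2. For each prime q|18: 2^{9}≡18, 2^{6}≡7, none ≡ 1, so ord_19(2) = 18 and 2 is a primitive root.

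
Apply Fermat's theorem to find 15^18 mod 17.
By Fermat: 15^{16} ≡ 1 mod 17. So 15^{18} = 15^{16} · 15^{2} ≡ 15^{2} ≡ 4 mod 17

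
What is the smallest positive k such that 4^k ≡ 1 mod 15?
Powers of 4 mod 15: 4^1≡4, 4^2≡1. So the order of 4 is 2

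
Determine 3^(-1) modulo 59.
Since 59 is prime, by Fermat 3^(-1) ≡ 3^{57} ≡ 20 (mod 59). Verify: 3 × 20 = 60 ≡ 1 (mod 59)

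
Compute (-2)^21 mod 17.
Using Fermat: (-2)^{16} ≡ 1 (mod 17). 21 ≡ 5 (mod 16). So (-2)^{21} ≡ (-2)^{5} ≡ 2 (mod 17)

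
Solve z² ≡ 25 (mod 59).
The square roots of 25 mod 59 are 5 and 54. Verify: 5² = 25 ≡ 25 (mod 59)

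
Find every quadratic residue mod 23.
QRs mod 23: {1, 2, 3, 4, 6, 8, 9, 12, 13, 16, 18}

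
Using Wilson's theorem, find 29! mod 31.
(30)! = (29)! × (30) ≡ -1 (mod 31). So (29)! ≡ -1 × (30)^(-1) ≡ (-1)×(-1) = 1 (mod 31)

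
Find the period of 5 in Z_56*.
Powers of 5 mod 56: 5^1≡5, 5^2≡25, 5^3≡13, 5^4≡9, 5^5≡45, 5^6≡1. So the order of 5 is 6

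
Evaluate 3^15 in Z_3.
By repeated squaring mod 3: 3^{1}≡0, 3^{2}≡0, 3^{4}≡0, 3^{8}≡0. Then 3^{15} = 3^{8+4+2+1} ≡ 0 × 0 × 0 × 0 ≡ 0 mod 3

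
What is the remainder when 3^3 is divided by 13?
3^{3} = 27 ≡ 1 mod 13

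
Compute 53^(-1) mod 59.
Since 59 is prime, by Fermat 53^(-1) ≡ 53^{57} ≡ 49 mod 59. Verify: 53 × 49 = 2597 ≡ 1 mod 59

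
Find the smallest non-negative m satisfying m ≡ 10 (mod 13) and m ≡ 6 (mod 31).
M = 13 × 31 = 403. M₁ = 31, y₁ ≡ 8 (mod 13). M₂ = 13, y₂ ≡ 12 (mod 31). m = 10×31×8 + 6×13×12 ≡ 192 (mod 403)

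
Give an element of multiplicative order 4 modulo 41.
9 has order 4 mod 41 since 9^{4} ≡ 1 mod 41 and no smaller power works.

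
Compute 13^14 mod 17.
By repeated squaring mod 17: 13^{1}≡13, 13^{2}≡16, 13^{4}≡1, 13^{8}≡1. Then 13^{14} = 13^{8+4+2} ≡ 1 × 1 × 16 ≡ 16 mod 17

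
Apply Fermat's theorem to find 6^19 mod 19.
By Fermat: 6^{18} ≡ 1 mod 19. So 6^{19} = 6^{18} · 6^{1} ≡ 6^{1} ≡ 6 mod 19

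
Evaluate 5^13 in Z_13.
Using Fermat: 5^{12} ≡ 1 mod 13. 13 ≡ 1 mod 12. So 5^{13} ≡ 5^{1} ≡ 5 mod 13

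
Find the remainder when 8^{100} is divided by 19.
By Fermat: 8^{18} ≡ 1 (mod 19). 100 = 5×18 + 10. So 8^{100} ≡ 8^{10} ≡ 11 (mod 19)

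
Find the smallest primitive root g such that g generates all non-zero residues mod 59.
g = 2. For each prime q|58: 2^{29}≡58, 2^{2}≡4, none ≡ 1, so ord_59(2) = 58 and 2 is a primitive root.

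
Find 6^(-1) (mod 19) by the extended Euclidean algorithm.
Extended GCD: 6(-3) + 19(1) = 1. So 6^(-1) ≡ -3 ≡ 16 (mod 19). Verify: 6 × 16 = 96 ≡ 1 (mod 19)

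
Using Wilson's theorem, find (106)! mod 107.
By Wilson's theorem, (106)! ≡ -1 ≡ 106 (mod 107)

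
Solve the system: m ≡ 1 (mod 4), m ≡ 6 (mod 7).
M = 4 × 7 = 28. M₁ = 7, y₁ ≡ 3 (mod 4). M₂ = 4, y₂ ≡ 2 (mod 7). m = 1×7×3 + 6×4×2 ≡ 13 (mod 28)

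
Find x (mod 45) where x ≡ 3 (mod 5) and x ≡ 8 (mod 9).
M = 5 × 9 = 45. M₁ = 9, y₁ ≡ 4 (mod 5). M₂ = 5, y₂ ≡ 2 (mod 9). x = 3×9×4 + 8×5×2 ≡ 8 (mod 45)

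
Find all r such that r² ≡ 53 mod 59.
The square roots of 53 mod 59 are 17 and 42. Verify: 17² = 289 ≡ 53 mod 59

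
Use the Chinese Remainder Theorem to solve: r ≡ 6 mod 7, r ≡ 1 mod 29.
M = 7 × 29 = 203. M₁ = 29, y₁ ≡ 1 mod 7. M₂ = 7, y₂ ≡ 25 mod 29. r = 6×29×1 + 1×7×25 ≡ 146 mod 203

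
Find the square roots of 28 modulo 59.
The square roots of 28 mod 59 are 21 and 38. Verify: 21² = 441 ≡ 28 mod 59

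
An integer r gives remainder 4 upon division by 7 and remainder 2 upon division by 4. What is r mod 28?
M = 7 × 4 = 28. M₁ = 4, y₁ ≡ 2 mod 7. M₂ = 7, y₂ ≡ 3 mod 4. r = 4×4×2 + 2×7×3 ≡ 18 mod 28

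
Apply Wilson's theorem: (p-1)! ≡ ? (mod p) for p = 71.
By Wilson's theorem, (70)! ≡ -1 ≡ 70 mod 71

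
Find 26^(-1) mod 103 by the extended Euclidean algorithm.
Extended GCD: 26(4) + 103(-1) = 1. So 26^(-1) ≡ 4 mod 103. Verify: 26 × 4 = 104 ≡ 1 mod 103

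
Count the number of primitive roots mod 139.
There are φ(139-1) = φ(138) = 44 primitive roots modulo 139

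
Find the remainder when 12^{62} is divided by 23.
By Fermat: 12^{22} ≡ 1 mod 23. 62 = 2×22 + 18. So 12^{62} ≡ 12^{18} ≡ 16 mod 23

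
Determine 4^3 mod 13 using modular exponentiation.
4^{3} = 64 ≡ 12 mod 13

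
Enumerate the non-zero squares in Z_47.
Squares in Z_47*: {1, 2, 3, 4, 6, 7, 8, 9, 12, 14, 16, 17, 18, 21, 24, 25, 27, 28, 32, 34, 36, 37, 42}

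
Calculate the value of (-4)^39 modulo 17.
Using Fermat: (-4)^{16} ≡ 1 mod 17. 39 ≡ 7 mod 16. So (-4)^{39} ≡ (-4)^{7} ≡ 4 mod 17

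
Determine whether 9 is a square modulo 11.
By Euler's criterion: 9^{5} ≡ 1 (mod 11). Since this equals 1, 9 is a QR.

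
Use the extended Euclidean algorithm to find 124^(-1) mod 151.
Extended GCD: 124(-28) + 151(23) = 1. So 124^(-1) ≡ -28 ≡ 123 (mod 151). Verify: 124 × 123 = 15252 ≡ 1 (mod 151)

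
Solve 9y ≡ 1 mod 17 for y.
Since 17 is prime, by Fermat 9^(-1) ≡ 9^{15} ≡ 2 mod 17. Verify: 9 × 2 = 18 ≡ 1 mod 17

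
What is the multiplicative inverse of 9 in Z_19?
Since 19 is prime, by Fermat 9^(-1) ≡ 9^{17} ≡ 17 (mod 19). Verify: 9 × 17 = 153 ≡ 1 (mod 19)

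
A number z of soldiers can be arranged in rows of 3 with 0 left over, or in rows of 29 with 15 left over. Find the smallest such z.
M = 3 × 29 = 87. M₁ = 29, y₁ ≡ 2 mod 3. M₂ = 3, y₂ ≡ 10 mod 29. z = 0×29×2 + 15×3×10 ≡ 15 mod 87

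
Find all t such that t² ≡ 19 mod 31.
The square roots of 19 mod 31 are 9 and 22. Verify: 9² = 81 ≡ 19 mod 31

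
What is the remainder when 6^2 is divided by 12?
6^{2} = 36 ≡ 0 (mod 12)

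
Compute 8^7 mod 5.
Using Fermat: 8^{4} ≡ 1 mod 5. 7 ≡ 3 mod 4. So 8^{7} ≡ 8^{3} ≡ 2 mod 5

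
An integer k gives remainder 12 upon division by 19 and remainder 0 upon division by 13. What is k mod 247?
M = 19 × 13 = 247. M₁ = 13, y₁ ≡ 3 mod 19. M₂ = 19, y₂ ≡ 11 mod 13. k = 12×13×3 + 0×19×11 ≡ 221 mod 247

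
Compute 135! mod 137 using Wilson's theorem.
(136)! = (135)! × (136) ≡ -1 mod 137. So (135)! ≡ -1 × (136)^(-1) ≡ (-1)×(-1) = 1 mod 137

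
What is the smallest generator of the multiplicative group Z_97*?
g = 5. Powers: [5, 25, 28, 43, 21, 8, 40, 6, 30, ...] generates all 96 non-zero residues.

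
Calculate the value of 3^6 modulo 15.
By repeated squaring (mod 15): 3^{1}≡3, 3^{2}≡9, 3^{4}≡6. Then 3^{6} = 3^{4+2} ≡ 6 × 9 ≡ 9 (mod 15)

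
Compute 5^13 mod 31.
By repeated squaring (mod 31): 5^{1}≡5, 5^{2}≡25, 5^{4}≡5, 5^{8}≡25. Then 5^{13} = 5^{8+4+1} ≡ 25 × 5 × 5 ≡ 5 (mod 31)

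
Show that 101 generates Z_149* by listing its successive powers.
101^1, 101^2, ..., 101^{148} mod 149: [101, 69, 115, 142, 38, 113, 89, 49, 32, 103, 122, 104, 74, 24, 40, 17, 78, 130, 18, 30, 50, 133, 23, 88, 97, 112, 137, 129, 66, 110, 84, 140, 134, 124, 8, 63, 105, 26, 93, 6, 10, 116, 94, 107, 79, 82, 87, 145, 43, 22, 136, 28, 146, 144, 91, 102, 21, 35, 108, 31, 2, 53, 138, 81, 135, 76, 77, 29, 98, 64, 57, 95, 59, 148, 48, 80, 34, 7, 111, 36, 60, 100, 117, 46, 27, 45, 75, 125, 109, 132, 71, 19, 131, 119, 99, 16, 126, 61, 52, 37, 12, 20, 83, 39, 65, 9, 15, 25, 141, 86, 44, 123, 56, 143, 139, 33, 55, 42, 70, 67, 62, 4, 106, 127, 13, 121, 3, 5, 58, 47, 128, 114, 41, 118, 147, 96, 11, 68, 14, 73, 72, 120, 51, 85, 92, 54, 90, 1]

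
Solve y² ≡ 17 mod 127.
The square roots of 17 mod 127 are 115 and 12. Verify: 115² = 13225 ≡ 17 mod 127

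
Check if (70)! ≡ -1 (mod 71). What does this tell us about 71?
(70)! mod 71 = 70. Since this equals -1 (mod 71), Wilson confirms 71 is prime.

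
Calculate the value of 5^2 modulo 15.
5^{2} = 25 ≡ 10 (mod 15)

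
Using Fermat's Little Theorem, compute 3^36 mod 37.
By Fermat's Little Theorem, 3^{36} ≡ 1 (mod 37) since 37 is prime and gcd(3, 37) = 1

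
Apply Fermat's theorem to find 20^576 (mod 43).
By Fermat: 20^{42} ≡ 1 (mod 43). 576 ≡ 30 (mod 42). So 20^{576} ≡ 20^{30} ≡ 35 (mod 43)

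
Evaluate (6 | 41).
(6/41) = 6^{20} mod 41 = -1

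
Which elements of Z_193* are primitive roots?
There are φ(192) = 64 primitive roots mod 193: {5, 10, 15, 17, 19, 22, 26, 30, 34, 37, 38, 40, 41, 44, 45, 47, 51, 52, 53, 57, 58, 61, 66, 70, 73, 77, 78, 79, 80, 82, 90, 91, 102, 103, 111, 113, 114, 115, 116, 120, 123, 127, 132, 135, 136, 140, 141, 142, 146, 148, 149, 152, 153, 155, 156, 159, 163, 167, 171, 174, 176, 178, 183, 188}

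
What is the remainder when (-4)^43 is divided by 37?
Using Fermat: (-4)^{36} ≡ 1 mod 37. 43 ≡ 7 mod 36. So (-4)^{43} ≡ (-4)^{7} ≡ 7 mod 37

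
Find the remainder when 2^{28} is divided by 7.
By Fermat: 2^{6} ≡ 1 mod 7. 28 = 4×6 + 4. So 2^{28} ≡ 2^{4} ≡ 2 mod 7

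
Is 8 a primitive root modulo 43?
8^{14} ≡ 1 mod 43 and 14 < 42, so ord_43(8) = 14 ≠ 42 and 8 is not a primitive root.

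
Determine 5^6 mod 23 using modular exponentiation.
By repeated squaring (mod 23): 5^{1}≡5, 5^{2}≡2, 5^{4}≡4. Then 5^{6} = 5^{4+2} ≡ 4 × 2 ≡ 8 (mod 23)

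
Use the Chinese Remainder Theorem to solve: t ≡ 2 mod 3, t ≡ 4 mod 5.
M = 3 × 5 = 15. M₁ = 5, y₁ ≡ 2 mod 3. M₂ = 3, y₂ ≡ 2 mod 5. t = 2×5×2 + 4×3×2 ≡ 14 mod 15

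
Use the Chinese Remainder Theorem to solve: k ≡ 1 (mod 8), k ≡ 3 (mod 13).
M = 8 × 13 = 104. M₁ = 13, y₁ ≡ 5 (mod 8). M₂ = 8, y₂ ≡ 5 (mod 13). k = 1×13×5 + 3×8×5 ≡ 81 (mod 104)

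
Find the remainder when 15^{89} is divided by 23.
By Fermat: 15^{22} ≡ 1 (mod 23). 89 = 4×22 + 1. So 15^{89} ≡ 15^{1} ≡ 15 (mod 23)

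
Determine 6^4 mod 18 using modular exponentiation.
6^{4} = 1296 ≡ 0 mod 18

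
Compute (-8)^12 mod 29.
By repeated squaring mod 29: (-8)^{1}≡21, (-8)^{2}≡6, (-8)^{4}≡7, (-8)^{8}≡20. Then (-8)^{12} = (-8)^{8+4} ≡ 20 × 7 ≡ 24 mod 29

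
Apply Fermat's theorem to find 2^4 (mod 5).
By Fermat's Little Theorem, 2^{4} ≡ 1 (mod 5) since 5 is prime and gcd(2, 5) = 1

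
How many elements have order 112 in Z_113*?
Number of primitive roots mod 113 = φ(p-1) = φ(112) = 48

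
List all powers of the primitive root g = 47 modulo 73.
47^1, 47^2, ..., 47^{72} mod 73: [47, 19, 17, 69, 31, 70, 5, 16, 22, 12, 53, 9, 58, 25, 7, 37, 60, 46, 45, 71, 52, 35, 39, 8, 11, 6, 63, 41, 29, 49, 40, 55, 30, 23, 59, 72, 26, 54, 56, 4, 42, 3, 68, 57, 51, 61, 20, 64, 15, 48, 66, 36, 13, 27, 28, 2, 21, 38, 34, 65, 62, 67, 10, 32, 44, 24, 33, 18, 43, 50, 14, 1]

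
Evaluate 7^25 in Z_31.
By repeated squaring mod 31: 7^{1}≡7, 7^{2}≡18, 7^{4}≡14, 7^{8}≡10, 7^{16}≡7. Then 7^{25} = 7^{16+8+1} ≡ 7 × 10 × 7 ≡ 25 mod 31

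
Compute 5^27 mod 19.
Using Fermat: 5^{18} ≡ 1 mod 19. 27 ≡ 9 mod 18. So 5^{27} ≡ 5^{9} ≡ 1 mod 19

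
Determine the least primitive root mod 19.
g = 2. Powers: [2, 4, 8, 16, 13, 7, 14, 9, 18, 17, ...] generates all 18 non-zero residues.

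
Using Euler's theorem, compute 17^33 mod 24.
By Euler: 17^{8} ≡ 1 mod 24 since gcd(17, 24) = 1. 33 = 4×8 + 1. So 17^{33} ≡ 17^{1} ≡ 17 mod 24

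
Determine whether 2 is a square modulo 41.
By Euler's criterion: 2^{20} ≡ 1 (mod 41). Since this equals 1, 2 is a QR.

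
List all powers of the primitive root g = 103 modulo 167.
103^1, 103^2, ..., 103^{166} mod 167: [103, 88, 46, 62, 40, 112, 13, 3, 142, 97, 138, 19, 120, 2, 39, 9, 92, 124, 80, 57, 26, 6, 117, 27, 109, 38, 73, 4, 78, 18, 17, 81, 160, 114, 52, 12, 67, 54, 51, 76, 146, 8, 156, 36, 34, 162, 153, 61, 104, 24, 134, 108, 102, 152, 125, 16, 145, 72, 68, 157, 139, 122, 41, 48, 101, 49, 37, 137, 83, 32, 123, 144, 136, 147, 111, 77, 82, 96, 35, 98, 74, 107, 166, 64, 79, 121, 105, 127, 55, 154, 164, 25, 70, 29, 148, 47, 165, 128, 158, 75, 43, 87, 110, 141, 161, 50, 140, 58, 129, 94, 163, 89, 149, 150, 86, 7, 53, 115, 155, 100, 113, 116, 91, 21, 159, 11, 131, 133, 5, 14, 106, 63, 143, 33, 59, 65, 15, 42, 151, 22, 95, 99, 10, 28, 45, 126, 119, 66, 118, 130, 30, 84, 135, 44, 23, 31, 20, 56, 90, 85, 71, 132, 69, 93, 60, 1]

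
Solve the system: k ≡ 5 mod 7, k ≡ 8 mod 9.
M = 7 × 9 = 63. M₁ = 9, y₁ ≡ 4 mod 7. M₂ = 7, y₂ ≡ 4 mod 9. k = 5×9×4 + 8×7×4 ≡ 26 mod 63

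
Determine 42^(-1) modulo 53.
Since 53 is prime, by Fermat 42^(-1) ≡ 42^{51} ≡ 24 mod 53. Verify: 42 × 24 = 1008 ≡ 1 mod 53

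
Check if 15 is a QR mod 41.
By Euler's criterion: 15^{20} ≡ 40 (mod 41). Since this equals -1 (≡ 40), 15 is not a QR.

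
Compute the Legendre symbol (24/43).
(24/43) = 24^{21} mod 43 = 1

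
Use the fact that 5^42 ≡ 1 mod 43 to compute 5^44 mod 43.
By Fermat: 5^{42} ≡ 1 mod 43. So 5^{44} = 5^{42} · 5^{2} ≡ 5^{2} ≡ 25 mod 43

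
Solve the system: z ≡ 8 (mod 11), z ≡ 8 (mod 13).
M = 11 × 13 = 143. M₁ = 13, y₁ ≡ 6 (mod 11). M₂ = 11, y₂ ≡ 6 (mod 13). z = 8×13×6 + 8×11×6 ≡ 8 (mod 143)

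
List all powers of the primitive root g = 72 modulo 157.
72^1, 72^2, ..., 72^{156} mod 157: [72, 3, 59, 9, 20, 27, 60, 81, 23, 86, 69, 101, 50, 146, 150, 124, 136, 58, 94, 17, 125, 51, 61, 153, 26, 145, 78, 121, 77, 49, 74, 147, 65, 127, 38, 67, 114, 44, 28, 132, 84, 82, 95, 89, 128, 110, 70, 16, 53, 48, 2, 144, 6, 118, 18, 40, 54, 120, 5, 46, 15, 138, 45, 100, 135, 143, 91, 115, 116, 31, 34, 93, 102, 122, 149, 52, 133, 156, 85, 154, 98, 148, 137, 130, 97, 76, 134, 71, 88, 56, 107, 11, 7, 33, 21, 99, 63, 140, 32, 106, 96, 4, 131, 12, 79, 36, 80, 108, 83, 10, 92, 30, 119, 90, 43, 113, 129, 25, 73, 75, 62, 68, 29, 47, 87, 141, 104, 109, 155, 13, 151, 39, 139, 117, 103, 37, 152, 111, 142, 19, 112, 57, 22, 14, 66, 42, 41, 126, 123, 64, 55, 35, 8, 105, 24, 1]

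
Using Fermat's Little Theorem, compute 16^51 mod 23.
By Fermat: 16^{22} ≡ 1 mod 23. 51 = 2×22 + 7. So 16^{51} ≡ 16^{7} ≡ 18 mod 23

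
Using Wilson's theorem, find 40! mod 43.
(42)! = (40)! × (41) × (42) ≡ -1 (mod 43). So (40)! ≡ -1 × [(42)(41)]^(-1) ≡ 21 (mod 43)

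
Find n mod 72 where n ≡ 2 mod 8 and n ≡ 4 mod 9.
M = 8 × 9 = 72. M₁ = 9, y₁ ≡ 1 mod 8. M₂ = 8, y₂ ≡ 8 mod 9. n = 2×9×1 + 4×8×8 ≡ 58 mod 72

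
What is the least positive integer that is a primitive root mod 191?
g = 19. For each prime q|190: 19^{95}≡190, 19^{38}≡39, 19^{10}≡52, none ≡ 1, so ord_191(19) = 190 and 19 is a primitive root.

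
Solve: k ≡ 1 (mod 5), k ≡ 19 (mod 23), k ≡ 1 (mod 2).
M = 5 × 23 × 2 = 230. M₁ = 46, y₁ ≡ 1 (mod 5). M₂ = 10, y₂ ≡ 7 (mod 23). M₃ = 115, y₃ ≡ 1 (mod 2). k = 1×46×1 + 19×10×7 + 1×115×1 ≡ 111 (mod 230)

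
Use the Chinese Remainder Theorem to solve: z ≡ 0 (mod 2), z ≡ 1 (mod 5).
M = 2 × 5 = 10. M₁ = 5, y₁ ≡ 1 (mod 2). M₂ = 2, y₂ ≡ 3 (mod 5). z = 0×5×1 + 1×2×3 ≡ 6 (mod 10)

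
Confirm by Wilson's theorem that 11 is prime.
(10)! mod 11 = 10. Since this equals -1 (mod 11), Wilson confirms 11 is prime.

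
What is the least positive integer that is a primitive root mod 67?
g = 2. Powers: [2, 4, 8, 16, 32, 64, 61, 55, 43, ...] generates all 66 non-zero residues.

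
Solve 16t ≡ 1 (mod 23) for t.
Since 23 is prime, by Fermat 16^(-1) ≡ 16^{21} ≡ 13 (mod 23). Verify: 16 × 13 = 208 ≡ 1 (mod 23)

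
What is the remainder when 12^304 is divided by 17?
Using Fermat: 12^{16} ≡ 1 (mod 17). 304 ≡ 0 (mod 16). So 12^{304} ≡ 12^{0} ≡ 1 (mod 17)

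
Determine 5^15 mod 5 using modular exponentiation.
By repeated squaring mod 5: 5^{1}≡0, 5^{2}≡0, 5^{4}≡0, 5^{8}≡0. Then 5^{15} = 5^{8+4+2+1} ≡ 0 × 0 × 0 × 0 ≡ 0 mod 5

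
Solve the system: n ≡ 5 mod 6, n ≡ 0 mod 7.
M = 6 × 7 = 42. M₁ = 7, y₁ ≡ 1 mod 6. M₂ = 6, y₂ ≡ 6 mod 7. n = 5×7×1 + 0×6×6 ≡ 35 mod 42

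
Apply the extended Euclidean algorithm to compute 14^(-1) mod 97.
Extended GCD: 14(7) + 97(-1) = 1. So 14^(-1) ≡ 7 mod 97. Verify: 14 × 7 = 98 ≡ 1 mod 97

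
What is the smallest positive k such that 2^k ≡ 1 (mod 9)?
Powers of 2 mod 9: 2^1≡2, 2^2≡4, 2^3≡8, 2^4≡7, 2^5≡5, 2^6≡1. ord_9(2) = 6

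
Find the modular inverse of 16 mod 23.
Since 23 is prime, by Fermat 16^(-1) ≡ 16^{21} ≡ 13 (mod 23). Verify: 16 × 13 = 208 ≡ 1 (mod 23)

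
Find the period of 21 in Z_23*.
Powers of 21 mod 23: 21^1≡21, 21^2≡4, 21^3≡15, 21^4≡16, 21^5≡14, 21^6≡18, 21^7≡10, 21^8≡3, 21^9≡17, 21^10≡12, 21^11≡22, 21^12≡2, 21^13≡19, 21^14≡8, 21^15≡7, 21^16≡9, 21^17≡5, 21^18≡13, 21^19≡20, 21^20≡6, 21^21≡11, 21^22≡1. So the order of 21 is 22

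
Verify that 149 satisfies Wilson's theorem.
(148)! mod 149 = 148. Since this equals -1 (mod 149), Wilson confirms 149 is prime.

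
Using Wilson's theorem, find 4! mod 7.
(6)! = (4)! × (5) × (6) ≡ -1 mod 7. So (4)! ≡ -1 × [(6)(5)]^(-1) ≡ 3 mod 7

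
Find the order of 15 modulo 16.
Powers of 15 mod 16: 15^1≡15, 15^2≡1. Order = 2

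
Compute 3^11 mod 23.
By repeated squaring (mod 23): 3^{1}≡3, 3^{2}≡9, 3^{4}≡12, 3^{8}≡6. Then 3^{11} = 3^{8+2+1} ≡ 6 × 9 × 3 ≡ 1 (mod 23)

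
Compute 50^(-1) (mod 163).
Since 163 is prime, by Fermat 50^(-1) ≡ 50^{161} ≡ 75 (mod 163). Verify: 50 × 75 = 3750 ≡ 1 (mod 163)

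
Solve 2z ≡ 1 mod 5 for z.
Since 5 is prime, by Fermat 2^(-1) ≡ 2^{3} ≡ 3 mod 5. Verify: 2 × 3 = 6 ≡ 1 mod 5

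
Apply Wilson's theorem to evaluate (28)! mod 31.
(30)! = (28)! × (29) × (30) ≡ -1 (mod 31). So (28)! ≡ -1 × [(30)(29)]^(-1) ≡ 15 (mod 31)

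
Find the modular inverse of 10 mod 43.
Since 43 is prime, by Fermat 10^(-1) ≡ 10^{41} ≡ 13 (mod 43). Verify: 10 × 13 = 130 ≡ 1 (mod 43)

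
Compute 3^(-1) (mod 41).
Since 41 is prime, by Fermat 3^(-1) ≡ 3^{39} ≡ 14 (mod 41). Verify: 3 × 14 = 42 ≡ 1 (mod 41)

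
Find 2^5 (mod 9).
By repeated squaring (mod 9): 2^{1}≡2, 2^{2}≡4, 2^{4}≡7. Then 2^{5} = 2^{4+1} ≡ 7 × 2 ≡ 5 (mod 9)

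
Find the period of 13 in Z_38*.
Powers of 13 mod 38: 13^1≡13, 13^2≡17, 13^3≡31, 13^4≡23, 13^5≡33, 13^6≡11, 13^7≡29, 13^8≡35, 13^9≡37, 13^10≡25, 13^11≡21, 13^12≡7, 13^13≡15, 13^14≡5, 13^15≡27, 13^16≡9, 13^17≡3, 13^18≡1. ord_38(13) = 18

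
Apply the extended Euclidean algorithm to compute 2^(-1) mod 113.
Extended GCD: 2(-56) + 113(1) = 1. So 2^(-1) ≡ -56 ≡ 57 (mod 113). Verify: 2 × 57 = 114 ≡ 1 (mod 113)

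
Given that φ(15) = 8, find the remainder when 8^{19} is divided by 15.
By Euler: 8^{8} ≡ 1 (mod 15) since gcd(8, 15) = 1. 19 = 2×8 + 3. So 8^{19} ≡ 8^{3} ≡ 2 (mod 15)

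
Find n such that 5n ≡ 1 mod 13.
Since 13 is prime, by Fermat 5^(-1) ≡ 5^{11} ≡ 8 mod 13. Verify: 5 × 8 = 40 ≡ 1 mod 13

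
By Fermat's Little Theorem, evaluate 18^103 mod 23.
By Fermat: 18^{22} ≡ 1 (mod 23). 103 = 4×22 + 15. So 18^{103} ≡ 18^{15} ≡ 4 (mod 23)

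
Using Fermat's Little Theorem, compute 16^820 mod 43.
By Fermat: 16^{42} ≡ 1 mod 43. 820 ≡ 22 mod 42. So 16^{820} ≡ 16^{22} ≡ 16 mod 43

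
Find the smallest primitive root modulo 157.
g = 5. Powers: [5, 25, 125, 154, 142, 82, ...] generates all 156 non-zero residues.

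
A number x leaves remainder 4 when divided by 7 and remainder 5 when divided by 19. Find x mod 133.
M = 7 × 19 = 133. M₁ = 19, y₁ ≡ 3 mod 7. M₂ = 7, y₂ ≡ 11 mod 19. x = 4×19×3 + 5×7×11 ≡ 81 mod 133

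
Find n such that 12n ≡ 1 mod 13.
Since 13 is prime, by Fermat 12^(-1) ≡ 12^{11} ≡ 12 mod 13. Verify: 12 × 12 = 144 ≡ 1 mod 13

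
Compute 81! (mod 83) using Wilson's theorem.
(82)! = (81)! × (82) ≡ -1 (mod 83). So (81)! ≡ -1 × (82)^(-1) ≡ (-1)×(-1) = 1 (mod 83)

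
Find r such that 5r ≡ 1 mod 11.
Since 11 is prime, by Fermat 5^(-1) ≡ 5^{9} ≡ 9 mod 11. Verify: 5 × 9 = 45 ≡ 1 mod 11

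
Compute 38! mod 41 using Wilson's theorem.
(40)! = (38)! × (39) × (40) ≡ -1 mod 41. So (38)! ≡ -1 × [(40)(39)]^(-1) ≡ 20 mod 41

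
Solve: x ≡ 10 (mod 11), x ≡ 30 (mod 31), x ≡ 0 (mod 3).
M = 11 × 31 × 3 = 1023. M₁ = 93, y₁ ≡ 9 (mod 11). M₂ = 33, y₂ ≡ 16 (mod 31). M₃ = 341, y₃ ≡ 2 (mod 3). x = 10×93×9 + 30×33×16 + 0×341×2 ≡ 681 (mod 1023)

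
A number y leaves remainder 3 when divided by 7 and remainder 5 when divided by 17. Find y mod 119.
M = 7 × 17 = 119. M₁ = 17, y₁ ≡ 5 mod 7. M₂ = 7, y₂ ≡ 5 mod 17. y = 3×17×5 + 5×7×5 ≡ 73 mod 119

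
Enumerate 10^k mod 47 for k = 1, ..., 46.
10^1, 10^2, ..., 10^{46} mod 47: [10, 6, 13, 36, 31, 28, 45, 27, 35, 21, 22, 32, 38, 4, 40, 24, 5, 3, 30, 18, 39, 14, 46, 37, 41, 34, 11, 16, 19, 2, 20, 12, 26, 25, 15, 9, 43, 7, 23, 42, 44, 17, 29, 8, 33, 1]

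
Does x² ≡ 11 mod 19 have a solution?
By Euler's criterion: 11^{9} ≡ 1 mod 19. Since this equals 1, 11 is a QR.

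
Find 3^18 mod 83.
By repeated squaring mod 83: 3^{1}≡3, 3^{2}≡9, 3^{4}≡81, 3^{8}≡4, 3^{16}≡16. Then 3^{18} = 3^{16+2} ≡ 16 × 9 ≡ 61 mod 83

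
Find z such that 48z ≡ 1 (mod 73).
Since 73 is prime, by Fermat 48^(-1) ≡ 48^{71} ≡ 35 (mod 73). Verify: 48 × 35 = 1680 ≡ 1 (mod 73)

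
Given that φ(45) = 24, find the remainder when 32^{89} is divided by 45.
By Euler: 32^{24} ≡ 1 (mod 45) since gcd(32, 45) = 1. 89 = 3×24 + 17. So 32^{89} ≡ 32^{17} ≡ 2 (mod 45)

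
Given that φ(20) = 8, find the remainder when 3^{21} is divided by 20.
By Euler: 3^{8} ≡ 1 (mod 20) since gcd(3, 20) = 1. 21 = 2×8 + 5. So 3^{21} ≡ 3^{5} ≡ 3 (mod 20)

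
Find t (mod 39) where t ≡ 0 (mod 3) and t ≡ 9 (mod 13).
M = 3 × 13 = 39. M₁ = 13, y₁ ≡ 1 (mod 3). M₂ = 3, y₂ ≡ 9 (mod 13). t = 0×13×1 + 9×3×9 ≡ 9 (mod 39)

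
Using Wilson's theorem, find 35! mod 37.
(36)! = (35)! × (36) ≡ -1 mod 37. So (35)! ≡ -1 × (36)^(-1) ≡ (-1)×(-1) = 1 mod 37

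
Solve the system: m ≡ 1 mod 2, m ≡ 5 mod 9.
M = 2 × 9 = 18. M₁ = 9, y₁ ≡ 1 mod 2. M₂ = 2, y₂ ≡ 5 mod 9. m = 1×9×1 + 5×2×5 ≡ 5 mod 18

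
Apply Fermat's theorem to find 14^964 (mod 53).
By Fermat: 14^{52} ≡ 1 (mod 53). 964 ≡ 28 (mod 52). So 14^{964} ≡ 14^{28} ≡ 16 (mod 53)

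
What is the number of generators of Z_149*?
Number of primitive roots mod 149 = φ(p-1) = φ(148) = 72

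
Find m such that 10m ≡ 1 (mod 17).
Since 17 is prime, by Fermat 10^(-1) ≡ 10^{15} ≡ 12 (mod 17). Verify: 10 × 12 = 120 ≡ 1 (mod 17)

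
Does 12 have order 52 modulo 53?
ord_53(12) divides 52. For each prime q|52: 12^{26}≡52, 12^{4}≡13, none ≡ 1. So 12 has order 52 and is a primitive root mod 53.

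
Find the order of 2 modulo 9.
Powers of 2 mod 9: 2^1≡2, 2^2≡4, 2^3≡8, 2^4≡7, 2^5≡5, 2^6≡1. ord_9(2) = 6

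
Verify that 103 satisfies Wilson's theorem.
(102)! mod 103 = 102. Since this equals -1 mod 103, Wilson confirms 103 is prime.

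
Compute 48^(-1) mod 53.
Since 53 is prime, by Fermat 48^(-1) ≡ 48^{51} ≡ 21 mod 53. Verify: 48 × 21 = 1008 ≡ 1 mod 53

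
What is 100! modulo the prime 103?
(102)! = (100)! × (101) × (102) ≡ -1 (mod 103). So (100)! ≡ -1 × [(102)(101)]^(-1) ≡ 51 (mod 103)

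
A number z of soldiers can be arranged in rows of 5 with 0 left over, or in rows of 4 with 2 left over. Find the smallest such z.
M = 5 × 4 = 20. M₁ = 4, y₁ ≡ 4 mod 5. M₂ = 5, y₂ ≡ 1 mod 4. z = 0×4×4 + 2×5×1 ≡ 10 mod 20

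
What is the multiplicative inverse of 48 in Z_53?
Since 53 is prime, by Fermat 48^(-1) ≡ 48^{51} ≡ 21 (mod 53). Verify: 48 × 21 = 1008 ≡ 1 (mod 53)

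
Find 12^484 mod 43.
Using Fermat: 12^{42} ≡ 1 mod 43. 484 ≡ 22 mod 42. So 12^{484} ≡ 12^{22} ≡ 31 mod 43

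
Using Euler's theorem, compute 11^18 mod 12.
By Euler: 11^{4} ≡ 1 mod 12 since gcd(11, 12) = 1. 18 = 4×4 + 2. So 11^{18} ≡ 11^{2} ≡ 1 mod 12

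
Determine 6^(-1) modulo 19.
Since 19 is prime, by Fermat 6^(-1) ≡ 6^{17} ≡ 16 (mod 19). Verify: 6 × 16 = 96 ≡ 1 (mod 19)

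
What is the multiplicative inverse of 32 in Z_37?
Since 37 is prime, by Fermat 32^(-1) ≡ 32^{35} ≡ 22 mod 37. Verify: 32 × 22 = 704 ≡ 1 mod 37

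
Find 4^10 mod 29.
By repeated squaring mod 29: 4^{1}≡4, 4^{2}≡16, 4^{4}≡24, 4^{8}≡25. Then 4^{10} = 4^{8+2} ≡ 25 × 16 ≡ 23 mod 29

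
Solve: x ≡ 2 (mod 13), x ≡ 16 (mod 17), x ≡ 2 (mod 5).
M = 13 × 17 × 5 = 1105. M₁ = 85, y₁ ≡ 2 (mod 13). M₂ = 65, y₂ ≡ 11 (mod 17). M₃ = 221, y₃ ≡ 1 (mod 5). x = 2×85×2 + 16×65×11 + 2×221×1 ≡ 67 (mod 1105)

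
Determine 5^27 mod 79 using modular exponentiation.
By repeated squaring mod 79: 5^{1}≡5, 5^{2}≡25, 5^{4}≡72, 5^{8}≡49, 5^{16}≡31. Then 5^{27} = 5^{16+8+2+1} ≡ 31 × 49 × 25 × 5 ≡ 38 mod 79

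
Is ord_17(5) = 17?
Powers of 5 mod 17: 5^1≡5, 5^2≡8, 5^3≡6, 5^4≡13, 5^5≡14, 5^6≡2, 5^7≡10, 5^8≡16, 5^9≡12, 5^10≡9, 5^11≡11, 5^12≡4, 5^13≡3, 5^14≡15, 5^15≡7, 5^16≡1. Already 5^16≡1, so the order is 16 < 17. No, the actual order is 16.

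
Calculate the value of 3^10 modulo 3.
By repeated squaring mod 3: 3^{1}≡0, 3^{2}≡0, 3^{4}≡0, 3^{8}≡0. Then 3^{10} = 3^{8+2} ≡ 0 × 0 ≡ 0 mod 3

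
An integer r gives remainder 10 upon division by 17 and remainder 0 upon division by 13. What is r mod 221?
M = 17 × 13 = 221. M₁ = 13, y₁ ≡ 4 mod 17. M₂ = 17, y₂ ≡ 10 mod 13. r = 10×13×4 + 0×17×10 ≡ 78 mod 221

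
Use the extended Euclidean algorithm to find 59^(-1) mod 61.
Extended GCD: 59(30) + 61(-29) = 1. So 59^(-1) ≡ 30 (mod 61). Verify: 59 × 30 = 1770 ≡ 1 (mod 61)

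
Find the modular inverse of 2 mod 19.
Since 19 is prime, by Fermat 2^(-1) ≡ 2^{17} ≡ 10 mod 19. Verify: 2 × 10 = 20 ≡ 1 mod 19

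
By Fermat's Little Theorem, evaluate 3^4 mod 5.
By Fermat's Little Theorem, 3^{4} ≡ 1 mod 5 since 5 is prime and gcd(3, 5) = 1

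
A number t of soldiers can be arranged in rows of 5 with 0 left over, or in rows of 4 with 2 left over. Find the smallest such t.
M = 5 × 4 = 20. M₁ = 4, y₁ ≡ 4 mod 5. M₂ = 5, y₂ ≡ 1 mod 4. t = 0×4×4 + 2×5×1 ≡ 10 mod 20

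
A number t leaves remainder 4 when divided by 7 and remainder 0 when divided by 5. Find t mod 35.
M = 7 × 5 = 35. M₁ = 5, y₁ ≡ 3 mod 7. M₂ = 7, y₂ ≡ 3 mod 5. t = 4×5×3 + 0×7×3 ≡ 25 mod 35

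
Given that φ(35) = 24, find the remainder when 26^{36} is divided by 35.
By Euler: 26^{24} ≡ 1 mod 35 since gcd(26, 35) = 1. 36 = 1×24 + 12. So 26^{36} ≡ 26^{12} ≡ 1 mod 35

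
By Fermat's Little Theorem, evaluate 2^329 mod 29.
By Fermat: 2^{28} ≡ 1 (mod 29). 329 ≡ 21 (mod 28). So 2^{329} ≡ 2^{21} ≡ 17 (mod 29)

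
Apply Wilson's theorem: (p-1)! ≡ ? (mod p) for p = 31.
By Wilson's theorem, (30)! ≡ -1 ≡ 30 (mod 31)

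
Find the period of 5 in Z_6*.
Powers of 5 mod 6: 5^1≡5, 5^2≡1. So the order of 5 is 2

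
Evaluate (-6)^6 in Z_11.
By repeated squaring (mod 11): (-6)^{1}≡5, (-6)^{2}≡3, (-6)^{4}≡9. Then (-6)^{6} = (-6)^{4+2} ≡ 9 × 3 ≡ 5 (mod 11)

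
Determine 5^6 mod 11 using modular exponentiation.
By repeated squaring mod 11: 5^{1}≡5, 5^{2}≡3, 5^{4}≡9. Then 5^{6} = 5^{4+2} ≡ 9 × 3 ≡ 5 mod 11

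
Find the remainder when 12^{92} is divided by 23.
By Fermat: 12^{22} ≡ 1 (mod 23). 92 = 4×22 + 4. So 12^{92} ≡ 12^{4} ≡ 13 (mod 23)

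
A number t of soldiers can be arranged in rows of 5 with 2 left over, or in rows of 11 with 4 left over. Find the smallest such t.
M = 5 × 11 = 55. M₁ = 11, y₁ ≡ 1 (mod 5). M₂ = 5, y₂ ≡ 9 (mod 11). t = 2×11×1 + 4×5×9 ≡ 37 (mod 55)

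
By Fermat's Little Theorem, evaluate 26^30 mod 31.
By Fermat's Little Theorem, 26^{30} ≡ 1 (mod 31) since 31 is prime and gcd(26, 31) = 1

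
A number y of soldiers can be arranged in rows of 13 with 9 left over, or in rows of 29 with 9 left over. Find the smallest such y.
M = 13 × 29 = 377. M₁ = 29, y₁ ≡ 9 mod 13. M₂ = 13, y₂ ≡ 9 mod 29. y = 9×29×9 + 9×13×9 ≡ 9 mod 377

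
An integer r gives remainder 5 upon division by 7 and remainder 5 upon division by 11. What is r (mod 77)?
M = 7 × 11 = 77. M₁ = 11, y₁ ≡ 2 (mod 7). M₂ = 7, y₂ ≡ 8 (mod 11). r = 5×11×2 + 5×7×8 ≡ 5 (mod 77)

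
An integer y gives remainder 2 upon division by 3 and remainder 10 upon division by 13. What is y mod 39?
M = 3 × 13 = 39. M₁ = 13, y₁ ≡ 1 mod 3. M₂ = 3, y₂ ≡ 9 mod 13. y = 2×13×1 + 10×3×9 ≡ 23 mod 39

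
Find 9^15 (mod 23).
By repeated squaring (mod 23): 9^{1}≡9, 9^{2}≡12, 9^{4}≡6, 9^{8}≡13. Then 9^{15} = 9^{8+4+2+1} ≡ 13 × 6 × 12 × 9 ≡ 6 (mod 23)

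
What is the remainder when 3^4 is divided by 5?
3^{4} = 81 ≡ 1 mod 5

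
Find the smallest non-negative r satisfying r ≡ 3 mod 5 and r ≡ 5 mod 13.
M = 5 × 13 = 65. M₁ = 13, y₁ ≡ 2 mod 5. M₂ = 5, y₂ ≡ 8 mod 13. r = 3×13×2 + 5×5×8 ≡ 18 mod 65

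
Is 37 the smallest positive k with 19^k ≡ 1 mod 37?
Powers of 19 mod 37: 19^1≡19, 19^2≡28, 19^3≡14, 19^4≡7, 19^5≡22, 19^6≡11, 19^7≡24, 19^8≡12, 19^9≡6, 19^10≡3, 19^11≡20, 19^12≡10, 19^13≡5, 19^14≡21, 19^15≡29, 19^16≡33, 19^17≡35, 19^18≡36, 19^19≡18, 19^20≡9, 19^21≡23, 19^22≡30, 19^23≡15, 19^24≡26, 19^25≡13, 19^26≡25, 19^27≡31, 19^28≡34, 19^29≡17, 19^30≡27, 19^31≡32, 19^32≡16, 19^33≡8, 19^34≡4, 19^35≡2, 19^36≡1. Already 19^36≡1, so the order is 36 < 37. No, the actual order is 36.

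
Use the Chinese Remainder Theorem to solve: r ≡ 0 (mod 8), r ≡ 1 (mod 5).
M = 8 × 5 = 40. M₁ = 5, y₁ ≡ 5 (mod 8). M₂ = 8, y₂ ≡ 2 (mod 5). r = 0×5×5 + 1×8×2 ≡ 16 (mod 40)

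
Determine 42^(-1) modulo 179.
Since 179 is prime, by Fermat 42^(-1) ≡ 42^{177} ≡ 81 (mod 179). Verify: 42 × 81 = 3402 ≡ 1 (mod 179)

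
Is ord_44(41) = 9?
Powers of 41 mod 44: 41^1≡41, 41^2≡9, 41^3≡17, 41^4≡37, 41^5≡21, 41^6≡25, 41^7≡13, 41^8≡5, 41^9≡29, 41^10≡1. 41^9≡29≢1, so ord ≠ 9. No, the actual order is 10.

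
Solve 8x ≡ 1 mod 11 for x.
Since 11 is prime, by Fermat 8^(-1) ≡ 8^{9} ≡ 7 mod 11. Verify: 8 × 7 = 56 ≡ 1 mod 11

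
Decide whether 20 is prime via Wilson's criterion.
(19)! mod 20 = 0. Since 0 ≢ -1 (mod 20), 20 is not prime.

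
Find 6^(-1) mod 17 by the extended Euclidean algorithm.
Extended GCD: 6(3) + 17(-1) = 1. So 6^(-1) ≡ 3 mod 17. Verify: 6 × 3 = 18 ≡ 1 mod 17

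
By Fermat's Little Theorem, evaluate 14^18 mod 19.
By Fermat's Little Theorem, 14^{18} ≡ 1 (mod 19) since 19 is prime and gcd(14, 19) = 1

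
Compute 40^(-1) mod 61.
Since 61 is prime, by Fermat 40^(-1) ≡ 40^{59} ≡ 29 mod 61. Verify: 40 × 29 = 1160 ≡ 1 mod 61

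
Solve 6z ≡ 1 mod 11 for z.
Since 11 is prime, by Fermat 6^(-1) ≡ 6^{9} ≡ 2 mod 11. Verify: 6 × 2 = 12 ≡ 1 mod 11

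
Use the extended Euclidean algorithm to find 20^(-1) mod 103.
Extended GCD: 20(-36) + 103(7) = 1. So 20^(-1) ≡ -36 ≡ 67 mod 103. Verify: 20 × 67 = 1340 ≡ 1 mod 103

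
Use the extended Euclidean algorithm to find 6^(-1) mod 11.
Extended GCD: 6(2) + 11(-1) = 1. So 6^(-1) ≡ 2 (mod 11). Verify: 6 × 2 = 12 ≡ 1 (mod 11)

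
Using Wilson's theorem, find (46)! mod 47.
By Wilson's theorem, (46)! ≡ -1 ≡ 46 mod 47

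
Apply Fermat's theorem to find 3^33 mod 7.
By Fermat: 3^{6} ≡ 1 mod 7. 33 = 5×6 + 3. So 3^{33} ≡ 3^{3} ≡ 6 mod 7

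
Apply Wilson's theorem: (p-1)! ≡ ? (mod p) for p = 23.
By Wilson's theorem, (22)! ≡ -1 ≡ 22 (mod 23)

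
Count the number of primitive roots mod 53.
A prime p has φ(p-1) primitive roots; here φ(52) = 24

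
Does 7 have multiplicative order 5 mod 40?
Powers of 7 mod 40: 7^1≡7, 7^2≡9, 7^3≡23, 7^4≡1. Already 7^4≡1, so the order is 4 < 5. No, the actual order is 4.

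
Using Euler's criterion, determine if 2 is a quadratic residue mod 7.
By Euler's criterion: 2^{3} ≡ 1 (mod 7). Since this equals 1, 2 is a QR.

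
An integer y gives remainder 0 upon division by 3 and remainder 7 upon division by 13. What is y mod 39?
M = 3 × 13 = 39. M₁ = 13, y₁ ≡ 1 mod 3. M₂ = 3, y₂ ≡ 9 mod 13. y = 0×13×1 + 7×3×9 ≡ 33 mod 39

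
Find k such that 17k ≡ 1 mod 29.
Since 29 is prime, by Fermat 17^(-1) ≡ 17^{27} ≡ 12 mod 29. Verify: 17 × 12 = 204 ≡ 1 mod 29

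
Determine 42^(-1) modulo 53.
Since 53 is prime, by Fermat 42^(-1) ≡ 42^{51} ≡ 24 mod 53. Verify: 42 × 24 = 1008 ≡ 1 mod 53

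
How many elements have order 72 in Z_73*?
There are φ(73-1) = φ(72) = 24 primitive roots modulo 73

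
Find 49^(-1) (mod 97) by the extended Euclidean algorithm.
Extended GCD: 49(2) + 97(-1) = 1. So 49^(-1) ≡ 2 (mod 97). Verify: 49 × 2 = 98 ≡ 1 (mod 97)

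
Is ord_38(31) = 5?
Powers of 31 mod 38: 31^1≡31, 31^2≡11, 31^3≡37, 31^4≡7, 31^5≡27, 31^6≡1. 31^5≡27≢1, so ord ≠ 5. No, the actual order is 6.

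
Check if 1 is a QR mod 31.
By Euler's criterion: 1^{15} ≡ 1 mod 31. Since this equals 1, 1 is a QR.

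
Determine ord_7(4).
Powers of 4 mod 7: 4^1≡4, 4^2≡2, 4^3≡1. ord_7(4) = 3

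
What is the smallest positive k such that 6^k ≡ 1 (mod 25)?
Powers of 6 mod 25: 6^1≡6, 6^2≡11, 6^3≡16, 6^4≡21, 6^5≡1. ord_25(6) = 5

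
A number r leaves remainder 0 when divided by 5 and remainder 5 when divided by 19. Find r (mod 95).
M = 5 × 19 = 95. M₁ = 19, y₁ ≡ 4 (mod 5). M₂ = 5, y₂ ≡ 4 (mod 19). r = 0×19×4 + 5×5×4 ≡ 5 (mod 95)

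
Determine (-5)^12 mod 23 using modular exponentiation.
By repeated squaring mod 23: (-5)^{1}≡18, (-5)^{2}≡2, (-5)^{4}≡4, (-5)^{8}≡16. Then (-5)^{12} = (-5)^{8+4} ≡ 16 × 4 ≡ 18 mod 23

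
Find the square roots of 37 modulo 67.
The square roots of 37 mod 67 are 29 and 38. Verify: 29² = 841 ≡ 37 mod 67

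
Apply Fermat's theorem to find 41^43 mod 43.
By Fermat: 41^{42} ≡ 1 mod 43. So 41^{43} = 41^{42} · 41^{1} ≡ 41^{1} ≡ 41 mod 43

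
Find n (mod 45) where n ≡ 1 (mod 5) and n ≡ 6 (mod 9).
M = 5 × 9 = 45. M₁ = 9, y₁ ≡ 4 (mod 5). M₂ = 5, y₂ ≡ 2 (mod 9). n = 1×9×4 + 6×5×2 ≡ 6 (mod 45)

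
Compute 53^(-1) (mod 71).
Since 71 is prime, by Fermat 53^(-1) ≡ 53^{69} ≡ 67 (mod 71). Verify: 53 × 67 = 3551 ≡ 1 (mod 71)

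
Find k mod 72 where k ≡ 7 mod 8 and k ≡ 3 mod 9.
M = 8 × 9 = 72. M₁ = 9, y₁ ≡ 1 mod 8. M₂ = 8, y₂ ≡ 8 mod 9. k = 7×9×1 + 3×8×8 ≡ 39 mod 72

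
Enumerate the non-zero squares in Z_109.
Quadratic residues modulo 109: {1, 3, 4, 5, 7, 9, 12, 15, 16, 20, 21, 22, 25, 26, 27, 28, 29, 31, 34, 35, 36, 38, 43, 45, 46, 48, 49, 60, 61, 63, 64, 66, 71, 73, 74, 75, 78, 80, 81, 82, 83, 84, 87, 88, 89, 93, 94, 97, 100, 102, 104, 105, 106, 108}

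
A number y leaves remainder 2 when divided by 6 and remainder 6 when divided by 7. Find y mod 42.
M = 6 × 7 = 42. M₁ = 7, y₁ ≡ 1 mod 6. M₂ = 6, y₂ ≡ 6 mod 7. y = 2×7×1 + 6×6×6 ≡ 20 mod 42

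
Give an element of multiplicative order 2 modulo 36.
35 has order 2 mod 36 since 35^{2} ≡ 1 mod 36 and no smaller power works.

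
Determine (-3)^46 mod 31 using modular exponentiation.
Using Fermat: (-3)^{30} ≡ 1 (mod 31). 46 ≡ 16 (mod 30). So (-3)^{46} ≡ (-3)^{16} ≡ 28 (mod 31)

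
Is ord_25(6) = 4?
Powers of 6 mod 25: 6^1≡6, 6^2≡11, 6^3≡16, 6^4≡21, 6^5≡1. 6^4≡21≢1, so ord ≠ 4. No, the actual order is 5.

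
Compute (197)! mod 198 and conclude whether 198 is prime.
(197)! mod 198 = 0. Since 0 ≢ -1 (mod 198), 198 is not prime.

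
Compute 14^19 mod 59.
By repeated squaring (mod 59): 14^{1}≡14, 14^{2}≡19, 14^{4}≡7, 14^{8}≡49, 14^{16}≡41. Then 14^{19} = 14^{16+2+1} ≡ 41 × 19 × 14 ≡ 50 (mod 59)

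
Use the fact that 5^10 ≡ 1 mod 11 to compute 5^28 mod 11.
By Fermat: 5^{10} ≡ 1 mod 11. 28 = 2×10 + 8. So 5^{28} ≡ 5^{8} ≡ 4 mod 11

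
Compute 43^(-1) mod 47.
Since 47 is prime, by Fermat 43^(-1) ≡ 43^{45} ≡ 35 mod 47. Verify: 43 × 35 = 1505 ≡ 1 mod 47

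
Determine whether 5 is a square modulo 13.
By Euler's criterion: 5^{6} ≡ 12 (mod 13). Since this equals -1 (≡ 12), 5 is not a QR.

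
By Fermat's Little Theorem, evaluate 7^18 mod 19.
By Fermat's Little Theorem, 7^{18} ≡ 1 (mod 19) since 19 is prime and gcd(7, 19) = 1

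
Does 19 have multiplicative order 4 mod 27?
Powers of 19 mod 27: 19^1≡19, 19^2≡10, 19^3≡1. Already 19^3≡1, so the order is 3 < 4. No, the actual order is 3.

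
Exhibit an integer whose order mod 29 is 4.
12 has order 4 mod 29 since 12^{4} ≡ 1 (mod 29) and no smaller power works.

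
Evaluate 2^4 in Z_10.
2^{4} = 16 ≡ 6 (mod 10)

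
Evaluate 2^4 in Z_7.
2^{4} = 16 ≡ 2 mod 7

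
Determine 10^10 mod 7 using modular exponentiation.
Using Fermat: 10^{6} ≡ 1 mod 7. 10 ≡ 4 mod 6. So 10^{10} ≡ 10^{4} ≡ 4 mod 7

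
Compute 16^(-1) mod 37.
Since 37 is prime, by Fermat 16^(-1) ≡ 16^{35} ≡ 7 mod 37. Verify: 16 × 7 = 112 ≡ 1 mod 37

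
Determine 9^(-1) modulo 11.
Since 11 is prime, by Fermat 9^(-1) ≡ 9^{9} ≡ 5 mod 11. Verify: 9 × 5 = 45 ≡ 1 mod 11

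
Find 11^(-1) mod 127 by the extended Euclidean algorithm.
Extended GCD: 11(-23) + 127(2) = 1. So 11^(-1) ≡ -23 ≡ 104 mod 127. Verify: 11 × 104 = 1144 ≡ 1 mod 127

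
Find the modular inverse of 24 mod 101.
Since 101 is prime, by Fermat 24^(-1) ≡ 24^{99} ≡ 80 mod 101. Verify: 24 × 80 = 1920 ≡ 1 mod 101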